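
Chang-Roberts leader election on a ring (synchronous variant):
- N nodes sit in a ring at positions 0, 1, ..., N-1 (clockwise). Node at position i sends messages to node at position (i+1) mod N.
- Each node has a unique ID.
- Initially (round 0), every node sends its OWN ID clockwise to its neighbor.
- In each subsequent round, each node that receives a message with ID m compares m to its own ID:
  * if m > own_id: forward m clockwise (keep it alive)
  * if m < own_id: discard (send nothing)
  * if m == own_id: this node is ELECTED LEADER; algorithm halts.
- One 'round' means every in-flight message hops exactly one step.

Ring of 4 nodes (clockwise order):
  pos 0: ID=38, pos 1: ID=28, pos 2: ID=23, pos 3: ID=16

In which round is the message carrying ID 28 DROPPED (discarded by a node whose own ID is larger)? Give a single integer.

Round 1: pos1(id28) recv 38: fwd; pos2(id23) recv 28: fwd; pos3(id16) recv 23: fwd; pos0(id38) recv 16: drop
Round 2: pos2(id23) recv 38: fwd; pos3(id16) recv 28: fwd; pos0(id38) recv 23: drop
Round 3: pos3(id16) recv 38: fwd; pos0(id38) recv 28: drop
Round 4: pos0(id38) recv 38: ELECTED
Message ID 28 originates at pos 1; dropped at pos 0 in round 3

Answer: 3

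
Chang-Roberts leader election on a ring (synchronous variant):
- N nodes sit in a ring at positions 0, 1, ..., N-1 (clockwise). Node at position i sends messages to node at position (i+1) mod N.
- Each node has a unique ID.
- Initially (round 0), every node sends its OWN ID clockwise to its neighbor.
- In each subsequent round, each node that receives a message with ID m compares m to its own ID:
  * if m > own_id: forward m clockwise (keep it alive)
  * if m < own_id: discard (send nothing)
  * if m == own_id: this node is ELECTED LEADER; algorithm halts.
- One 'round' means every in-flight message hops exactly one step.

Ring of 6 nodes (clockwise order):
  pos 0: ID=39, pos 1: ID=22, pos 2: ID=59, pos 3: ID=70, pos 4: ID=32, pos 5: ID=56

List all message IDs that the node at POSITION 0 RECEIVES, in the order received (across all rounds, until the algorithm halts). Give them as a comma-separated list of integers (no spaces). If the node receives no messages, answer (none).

Answer: 56,70

Derivation:
Round 1: pos1(id22) recv 39: fwd; pos2(id59) recv 22: drop; pos3(id70) recv 59: drop; pos4(id32) recv 70: fwd; pos5(id56) recv 32: drop; pos0(id39) recv 56: fwd
Round 2: pos2(id59) recv 39: drop; pos5(id56) recv 70: fwd; pos1(id22) recv 56: fwd
Round 3: pos0(id39) recv 70: fwd; pos2(id59) recv 56: drop
Round 4: pos1(id22) recv 70: fwd
Round 5: pos2(id59) recv 70: fwd
Round 6: pos3(id70) recv 70: ELECTED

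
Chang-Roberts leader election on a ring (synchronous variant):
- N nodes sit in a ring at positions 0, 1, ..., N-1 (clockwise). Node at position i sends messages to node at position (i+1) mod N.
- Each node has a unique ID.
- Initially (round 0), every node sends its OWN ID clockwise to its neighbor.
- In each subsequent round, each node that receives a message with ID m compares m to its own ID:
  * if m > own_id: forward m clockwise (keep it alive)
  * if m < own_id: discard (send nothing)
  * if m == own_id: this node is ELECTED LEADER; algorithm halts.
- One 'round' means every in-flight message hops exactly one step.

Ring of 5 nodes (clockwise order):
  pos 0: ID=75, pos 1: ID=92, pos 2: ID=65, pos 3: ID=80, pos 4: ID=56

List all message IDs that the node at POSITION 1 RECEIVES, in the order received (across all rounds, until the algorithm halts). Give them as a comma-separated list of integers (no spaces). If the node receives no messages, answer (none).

Answer: 75,80,92

Derivation:
Round 1: pos1(id92) recv 75: drop; pos2(id65) recv 92: fwd; pos3(id80) recv 65: drop; pos4(id56) recv 80: fwd; pos0(id75) recv 56: drop
Round 2: pos3(id80) recv 92: fwd; pos0(id75) recv 80: fwd
Round 3: pos4(id56) recv 92: fwd; pos1(id92) recv 80: drop
Round 4: pos0(id75) recv 92: fwd
Round 5: pos1(id92) recv 92: ELECTED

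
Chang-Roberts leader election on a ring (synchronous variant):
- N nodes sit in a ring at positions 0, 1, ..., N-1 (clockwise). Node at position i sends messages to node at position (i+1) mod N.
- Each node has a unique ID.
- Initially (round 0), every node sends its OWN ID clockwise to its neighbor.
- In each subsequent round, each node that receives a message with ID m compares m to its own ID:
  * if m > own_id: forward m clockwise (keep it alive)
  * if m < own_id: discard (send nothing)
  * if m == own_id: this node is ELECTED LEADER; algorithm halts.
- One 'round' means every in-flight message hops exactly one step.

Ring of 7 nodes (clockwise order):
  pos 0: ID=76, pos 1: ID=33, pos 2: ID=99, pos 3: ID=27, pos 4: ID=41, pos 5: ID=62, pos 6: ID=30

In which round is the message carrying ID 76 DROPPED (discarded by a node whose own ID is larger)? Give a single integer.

Answer: 2

Derivation:
Round 1: pos1(id33) recv 76: fwd; pos2(id99) recv 33: drop; pos3(id27) recv 99: fwd; pos4(id41) recv 27: drop; pos5(id62) recv 41: drop; pos6(id30) recv 62: fwd; pos0(id76) recv 30: drop
Round 2: pos2(id99) recv 76: drop; pos4(id41) recv 99: fwd; pos0(id76) recv 62: drop
Round 3: pos5(id62) recv 99: fwd
Round 4: pos6(id30) recv 99: fwd
Round 5: pos0(id76) recv 99: fwd
Round 6: pos1(id33) recv 99: fwd
Round 7: pos2(id99) recv 99: ELECTED
Message ID 76 originates at pos 0; dropped at pos 2 in round 2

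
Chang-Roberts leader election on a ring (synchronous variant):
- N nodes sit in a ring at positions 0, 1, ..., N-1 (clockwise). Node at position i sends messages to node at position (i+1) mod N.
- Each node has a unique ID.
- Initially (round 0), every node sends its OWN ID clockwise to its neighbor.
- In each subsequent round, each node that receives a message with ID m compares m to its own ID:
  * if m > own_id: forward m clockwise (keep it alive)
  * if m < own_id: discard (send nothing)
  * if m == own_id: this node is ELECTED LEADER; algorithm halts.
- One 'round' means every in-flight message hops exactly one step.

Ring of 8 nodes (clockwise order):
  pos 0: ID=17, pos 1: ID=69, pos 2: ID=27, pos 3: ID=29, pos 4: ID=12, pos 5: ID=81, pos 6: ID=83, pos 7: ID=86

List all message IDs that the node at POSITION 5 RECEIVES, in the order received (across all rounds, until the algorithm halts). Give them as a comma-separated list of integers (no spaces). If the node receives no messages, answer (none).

Answer: 12,29,69,86

Derivation:
Round 1: pos1(id69) recv 17: drop; pos2(id27) recv 69: fwd; pos3(id29) recv 27: drop; pos4(id12) recv 29: fwd; pos5(id81) recv 12: drop; pos6(id83) recv 81: drop; pos7(id86) recv 83: drop; pos0(id17) recv 86: fwd
Round 2: pos3(id29) recv 69: fwd; pos5(id81) recv 29: drop; pos1(id69) recv 86: fwd
Round 3: pos4(id12) recv 69: fwd; pos2(id27) recv 86: fwd
Round 4: pos5(id81) recv 69: drop; pos3(id29) recv 86: fwd
Round 5: pos4(id12) recv 86: fwd
Round 6: pos5(id81) recv 86: fwd
Round 7: pos6(id83) recv 86: fwd
Round 8: pos7(id86) recv 86: ELECTED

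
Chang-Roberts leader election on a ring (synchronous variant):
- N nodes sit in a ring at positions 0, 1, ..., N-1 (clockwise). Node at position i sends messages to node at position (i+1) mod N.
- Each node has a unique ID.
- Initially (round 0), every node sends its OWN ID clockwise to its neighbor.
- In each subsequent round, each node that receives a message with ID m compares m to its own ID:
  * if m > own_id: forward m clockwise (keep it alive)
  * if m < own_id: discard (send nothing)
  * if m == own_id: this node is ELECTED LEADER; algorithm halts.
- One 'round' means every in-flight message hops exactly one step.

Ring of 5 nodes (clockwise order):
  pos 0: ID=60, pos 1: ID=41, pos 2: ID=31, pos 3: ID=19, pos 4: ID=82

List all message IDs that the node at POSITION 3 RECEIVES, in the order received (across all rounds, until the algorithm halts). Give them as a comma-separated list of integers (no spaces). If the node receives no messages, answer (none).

Answer: 31,41,60,82

Derivation:
Round 1: pos1(id41) recv 60: fwd; pos2(id31) recv 41: fwd; pos3(id19) recv 31: fwd; pos4(id82) recv 19: drop; pos0(id60) recv 82: fwd
Round 2: pos2(id31) recv 60: fwd; pos3(id19) recv 41: fwd; pos4(id82) recv 31: drop; pos1(id41) recv 82: fwd
Round 3: pos3(id19) recv 60: fwd; pos4(id82) recv 41: drop; pos2(id31) recv 82: fwd
Round 4: pos4(id82) recv 60: drop; pos3(id19) recv 82: fwd
Round 5: pos4(id82) recv 82: ELECTED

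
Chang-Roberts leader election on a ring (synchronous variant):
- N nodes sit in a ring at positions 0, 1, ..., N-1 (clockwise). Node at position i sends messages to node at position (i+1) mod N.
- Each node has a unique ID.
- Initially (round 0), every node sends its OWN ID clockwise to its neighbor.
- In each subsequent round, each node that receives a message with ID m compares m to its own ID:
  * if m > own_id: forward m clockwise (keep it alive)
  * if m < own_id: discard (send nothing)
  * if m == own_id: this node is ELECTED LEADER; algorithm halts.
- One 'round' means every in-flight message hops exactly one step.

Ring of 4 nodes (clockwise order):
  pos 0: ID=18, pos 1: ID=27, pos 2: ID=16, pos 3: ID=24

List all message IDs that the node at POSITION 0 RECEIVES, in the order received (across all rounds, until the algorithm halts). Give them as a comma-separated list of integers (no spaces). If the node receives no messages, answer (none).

Round 1: pos1(id27) recv 18: drop; pos2(id16) recv 27: fwd; pos3(id24) recv 16: drop; pos0(id18) recv 24: fwd
Round 2: pos3(id24) recv 27: fwd; pos1(id27) recv 24: drop
Round 3: pos0(id18) recv 27: fwd
Round 4: pos1(id27) recv 27: ELECTED

Answer: 24,27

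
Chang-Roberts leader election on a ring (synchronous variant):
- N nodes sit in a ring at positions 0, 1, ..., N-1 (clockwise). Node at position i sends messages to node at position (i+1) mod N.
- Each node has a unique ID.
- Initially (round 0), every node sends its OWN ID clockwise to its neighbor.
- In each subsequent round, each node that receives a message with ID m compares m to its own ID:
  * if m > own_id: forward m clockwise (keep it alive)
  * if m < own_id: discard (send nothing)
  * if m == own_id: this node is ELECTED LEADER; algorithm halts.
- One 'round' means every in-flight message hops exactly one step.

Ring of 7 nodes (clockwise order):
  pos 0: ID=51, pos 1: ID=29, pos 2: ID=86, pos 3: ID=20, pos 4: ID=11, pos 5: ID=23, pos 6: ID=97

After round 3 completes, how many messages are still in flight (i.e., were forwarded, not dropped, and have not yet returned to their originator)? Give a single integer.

Answer: 2

Derivation:
Round 1: pos1(id29) recv 51: fwd; pos2(id86) recv 29: drop; pos3(id20) recv 86: fwd; pos4(id11) recv 20: fwd; pos5(id23) recv 11: drop; pos6(id97) recv 23: drop; pos0(id51) recv 97: fwd
Round 2: pos2(id86) recv 51: drop; pos4(id11) recv 86: fwd; pos5(id23) recv 20: drop; pos1(id29) recv 97: fwd
Round 3: pos5(id23) recv 86: fwd; pos2(id86) recv 97: fwd
After round 3: 2 messages still in flight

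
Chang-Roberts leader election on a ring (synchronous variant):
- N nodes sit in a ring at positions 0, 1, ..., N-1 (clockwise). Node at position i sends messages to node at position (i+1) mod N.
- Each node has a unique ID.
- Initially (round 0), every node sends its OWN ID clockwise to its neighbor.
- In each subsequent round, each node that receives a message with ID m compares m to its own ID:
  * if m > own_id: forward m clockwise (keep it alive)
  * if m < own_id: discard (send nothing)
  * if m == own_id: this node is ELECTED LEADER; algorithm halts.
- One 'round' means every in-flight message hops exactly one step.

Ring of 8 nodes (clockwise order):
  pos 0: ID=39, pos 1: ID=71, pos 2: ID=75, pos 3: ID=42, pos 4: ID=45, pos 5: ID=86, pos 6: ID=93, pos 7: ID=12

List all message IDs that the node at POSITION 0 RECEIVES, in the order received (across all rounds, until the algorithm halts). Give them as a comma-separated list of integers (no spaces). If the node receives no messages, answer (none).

Answer: 12,93

Derivation:
Round 1: pos1(id71) recv 39: drop; pos2(id75) recv 71: drop; pos3(id42) recv 75: fwd; pos4(id45) recv 42: drop; pos5(id86) recv 45: drop; pos6(id93) recv 86: drop; pos7(id12) recv 93: fwd; pos0(id39) recv 12: drop
Round 2: pos4(id45) recv 75: fwd; pos0(id39) recv 93: fwd
Round 3: pos5(id86) recv 75: drop; pos1(id71) recv 93: fwd
Round 4: pos2(id75) recv 93: fwd
Round 5: pos3(id42) recv 93: fwd
Round 6: pos4(id45) recv 93: fwd
Round 7: pos5(id86) recv 93: fwd
Round 8: pos6(id93) recv 93: ELECTED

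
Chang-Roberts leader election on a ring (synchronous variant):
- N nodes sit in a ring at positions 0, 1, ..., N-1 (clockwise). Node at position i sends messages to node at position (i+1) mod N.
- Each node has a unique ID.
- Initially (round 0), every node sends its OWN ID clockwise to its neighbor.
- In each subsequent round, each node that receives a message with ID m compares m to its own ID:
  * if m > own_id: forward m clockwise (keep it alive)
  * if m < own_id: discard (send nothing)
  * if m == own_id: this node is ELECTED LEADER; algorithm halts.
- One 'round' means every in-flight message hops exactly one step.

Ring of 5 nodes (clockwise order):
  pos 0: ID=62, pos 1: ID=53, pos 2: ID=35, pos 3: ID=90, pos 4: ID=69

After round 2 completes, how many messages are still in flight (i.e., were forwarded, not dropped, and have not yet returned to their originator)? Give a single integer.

Round 1: pos1(id53) recv 62: fwd; pos2(id35) recv 53: fwd; pos3(id90) recv 35: drop; pos4(id69) recv 90: fwd; pos0(id62) recv 69: fwd
Round 2: pos2(id35) recv 62: fwd; pos3(id90) recv 53: drop; pos0(id62) recv 90: fwd; pos1(id53) recv 69: fwd
After round 2: 3 messages still in flight

Answer: 3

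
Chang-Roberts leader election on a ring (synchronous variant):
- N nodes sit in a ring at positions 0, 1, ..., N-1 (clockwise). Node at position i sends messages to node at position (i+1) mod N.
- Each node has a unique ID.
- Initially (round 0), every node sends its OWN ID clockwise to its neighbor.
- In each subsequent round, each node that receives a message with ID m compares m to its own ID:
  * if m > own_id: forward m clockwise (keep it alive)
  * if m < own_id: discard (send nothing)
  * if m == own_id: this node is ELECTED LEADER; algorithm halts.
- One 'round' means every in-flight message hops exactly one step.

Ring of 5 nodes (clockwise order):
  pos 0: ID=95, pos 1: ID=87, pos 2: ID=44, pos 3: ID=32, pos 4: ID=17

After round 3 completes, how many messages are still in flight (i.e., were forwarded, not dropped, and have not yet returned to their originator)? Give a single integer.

Answer: 2

Derivation:
Round 1: pos1(id87) recv 95: fwd; pos2(id44) recv 87: fwd; pos3(id32) recv 44: fwd; pos4(id17) recv 32: fwd; pos0(id95) recv 17: drop
Round 2: pos2(id44) recv 95: fwd; pos3(id32) recv 87: fwd; pos4(id17) recv 44: fwd; pos0(id95) recv 32: drop
Round 3: pos3(id32) recv 95: fwd; pos4(id17) recv 87: fwd; pos0(id95) recv 44: drop
After round 3: 2 messages still in flight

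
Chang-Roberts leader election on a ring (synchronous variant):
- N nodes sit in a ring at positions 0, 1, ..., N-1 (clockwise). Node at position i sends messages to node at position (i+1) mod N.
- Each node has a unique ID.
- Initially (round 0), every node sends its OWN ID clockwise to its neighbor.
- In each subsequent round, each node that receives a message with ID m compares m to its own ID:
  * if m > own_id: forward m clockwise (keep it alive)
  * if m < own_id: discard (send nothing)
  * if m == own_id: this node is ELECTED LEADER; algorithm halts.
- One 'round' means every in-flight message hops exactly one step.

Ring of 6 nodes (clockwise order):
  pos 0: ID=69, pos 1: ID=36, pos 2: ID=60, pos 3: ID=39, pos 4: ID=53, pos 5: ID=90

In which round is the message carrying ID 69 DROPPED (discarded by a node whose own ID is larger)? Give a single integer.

Answer: 5

Derivation:
Round 1: pos1(id36) recv 69: fwd; pos2(id60) recv 36: drop; pos3(id39) recv 60: fwd; pos4(id53) recv 39: drop; pos5(id90) recv 53: drop; pos0(id69) recv 90: fwd
Round 2: pos2(id60) recv 69: fwd; pos4(id53) recv 60: fwd; pos1(id36) recv 90: fwd
Round 3: pos3(id39) recv 69: fwd; pos5(id90) recv 60: drop; pos2(id60) recv 90: fwd
Round 4: pos4(id53) recv 69: fwd; pos3(id39) recv 90: fwd
Round 5: pos5(id90) recv 69: drop; pos4(id53) recv 90: fwd
Round 6: pos5(id90) recv 90: ELECTED
Message ID 69 originates at pos 0; dropped at pos 5 in round 5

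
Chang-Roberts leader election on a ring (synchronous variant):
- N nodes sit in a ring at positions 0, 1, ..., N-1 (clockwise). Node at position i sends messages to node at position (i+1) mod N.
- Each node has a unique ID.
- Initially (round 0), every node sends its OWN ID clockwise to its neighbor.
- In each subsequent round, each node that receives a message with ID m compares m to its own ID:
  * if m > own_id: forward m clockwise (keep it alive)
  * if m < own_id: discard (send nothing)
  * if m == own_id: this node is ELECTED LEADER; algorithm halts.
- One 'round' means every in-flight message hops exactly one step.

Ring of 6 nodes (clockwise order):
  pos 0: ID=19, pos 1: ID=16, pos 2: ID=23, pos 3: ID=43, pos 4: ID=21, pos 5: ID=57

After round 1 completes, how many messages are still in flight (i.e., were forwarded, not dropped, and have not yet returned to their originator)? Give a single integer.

Answer: 3

Derivation:
Round 1: pos1(id16) recv 19: fwd; pos2(id23) recv 16: drop; pos3(id43) recv 23: drop; pos4(id21) recv 43: fwd; pos5(id57) recv 21: drop; pos0(id19) recv 57: fwd
After round 1: 3 messages still in flight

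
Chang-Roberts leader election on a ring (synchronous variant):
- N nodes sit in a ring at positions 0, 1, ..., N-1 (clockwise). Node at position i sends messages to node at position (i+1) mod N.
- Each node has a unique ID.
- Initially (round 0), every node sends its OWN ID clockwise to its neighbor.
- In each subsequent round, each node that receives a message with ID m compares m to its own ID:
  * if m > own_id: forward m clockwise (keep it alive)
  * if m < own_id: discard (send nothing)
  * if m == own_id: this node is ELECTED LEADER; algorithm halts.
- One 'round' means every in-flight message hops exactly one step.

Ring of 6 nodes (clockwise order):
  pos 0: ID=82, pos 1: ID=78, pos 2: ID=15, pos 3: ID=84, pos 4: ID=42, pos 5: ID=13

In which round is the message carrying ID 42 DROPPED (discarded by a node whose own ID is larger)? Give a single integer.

Answer: 2

Derivation:
Round 1: pos1(id78) recv 82: fwd; pos2(id15) recv 78: fwd; pos3(id84) recv 15: drop; pos4(id42) recv 84: fwd; pos5(id13) recv 42: fwd; pos0(id82) recv 13: drop
Round 2: pos2(id15) recv 82: fwd; pos3(id84) recv 78: drop; pos5(id13) recv 84: fwd; pos0(id82) recv 42: drop
Round 3: pos3(id84) recv 82: drop; pos0(id82) recv 84: fwd
Round 4: pos1(id78) recv 84: fwd
Round 5: pos2(id15) recv 84: fwd
Round 6: pos3(id84) recv 84: ELECTED
Message ID 42 originates at pos 4; dropped at pos 0 in round 2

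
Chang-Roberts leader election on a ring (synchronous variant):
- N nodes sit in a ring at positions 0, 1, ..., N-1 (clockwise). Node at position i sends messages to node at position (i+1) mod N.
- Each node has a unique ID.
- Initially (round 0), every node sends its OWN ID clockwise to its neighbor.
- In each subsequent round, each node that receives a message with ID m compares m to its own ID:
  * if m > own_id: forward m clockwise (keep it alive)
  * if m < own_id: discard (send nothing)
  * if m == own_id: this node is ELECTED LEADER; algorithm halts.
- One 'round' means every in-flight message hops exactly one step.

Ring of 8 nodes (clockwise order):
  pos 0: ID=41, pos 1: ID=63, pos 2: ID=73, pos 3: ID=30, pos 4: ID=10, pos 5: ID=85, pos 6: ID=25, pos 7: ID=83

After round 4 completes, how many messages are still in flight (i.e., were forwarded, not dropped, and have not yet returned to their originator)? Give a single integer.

Answer: 2

Derivation:
Round 1: pos1(id63) recv 41: drop; pos2(id73) recv 63: drop; pos3(id30) recv 73: fwd; pos4(id10) recv 30: fwd; pos5(id85) recv 10: drop; pos6(id25) recv 85: fwd; pos7(id83) recv 25: drop; pos0(id41) recv 83: fwd
Round 2: pos4(id10) recv 73: fwd; pos5(id85) recv 30: drop; pos7(id83) recv 85: fwd; pos1(id63) recv 83: fwd
Round 3: pos5(id85) recv 73: drop; pos0(id41) recv 85: fwd; pos2(id73) recv 83: fwd
Round 4: pos1(id63) recv 85: fwd; pos3(id30) recv 83: fwd
After round 4: 2 messages still in flight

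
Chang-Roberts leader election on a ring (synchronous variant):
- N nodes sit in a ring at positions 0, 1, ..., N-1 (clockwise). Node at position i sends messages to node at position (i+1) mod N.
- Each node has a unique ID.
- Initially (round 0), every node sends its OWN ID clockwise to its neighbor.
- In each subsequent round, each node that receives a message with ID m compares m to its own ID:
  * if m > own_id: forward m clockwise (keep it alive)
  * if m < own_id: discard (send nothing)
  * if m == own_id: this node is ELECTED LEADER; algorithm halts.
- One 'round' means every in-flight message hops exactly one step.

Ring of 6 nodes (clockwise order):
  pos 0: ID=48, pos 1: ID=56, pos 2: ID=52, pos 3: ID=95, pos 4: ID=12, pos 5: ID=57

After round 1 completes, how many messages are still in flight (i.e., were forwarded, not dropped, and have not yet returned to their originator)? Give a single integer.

Round 1: pos1(id56) recv 48: drop; pos2(id52) recv 56: fwd; pos3(id95) recv 52: drop; pos4(id12) recv 95: fwd; pos5(id57) recv 12: drop; pos0(id48) recv 57: fwd
After round 1: 3 messages still in flight

Answer: 3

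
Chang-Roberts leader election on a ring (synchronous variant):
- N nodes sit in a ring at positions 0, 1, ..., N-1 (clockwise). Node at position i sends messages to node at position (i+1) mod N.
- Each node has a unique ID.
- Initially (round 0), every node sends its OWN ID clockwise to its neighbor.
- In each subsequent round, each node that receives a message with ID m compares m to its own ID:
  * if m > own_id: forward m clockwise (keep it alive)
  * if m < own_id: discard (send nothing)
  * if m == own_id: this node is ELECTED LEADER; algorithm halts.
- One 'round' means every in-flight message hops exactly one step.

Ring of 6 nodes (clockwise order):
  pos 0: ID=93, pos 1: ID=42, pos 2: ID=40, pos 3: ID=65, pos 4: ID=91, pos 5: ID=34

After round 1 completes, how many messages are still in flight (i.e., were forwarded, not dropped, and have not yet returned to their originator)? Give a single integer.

Round 1: pos1(id42) recv 93: fwd; pos2(id40) recv 42: fwd; pos3(id65) recv 40: drop; pos4(id91) recv 65: drop; pos5(id34) recv 91: fwd; pos0(id93) recv 34: drop
After round 1: 3 messages still in flight

Answer: 3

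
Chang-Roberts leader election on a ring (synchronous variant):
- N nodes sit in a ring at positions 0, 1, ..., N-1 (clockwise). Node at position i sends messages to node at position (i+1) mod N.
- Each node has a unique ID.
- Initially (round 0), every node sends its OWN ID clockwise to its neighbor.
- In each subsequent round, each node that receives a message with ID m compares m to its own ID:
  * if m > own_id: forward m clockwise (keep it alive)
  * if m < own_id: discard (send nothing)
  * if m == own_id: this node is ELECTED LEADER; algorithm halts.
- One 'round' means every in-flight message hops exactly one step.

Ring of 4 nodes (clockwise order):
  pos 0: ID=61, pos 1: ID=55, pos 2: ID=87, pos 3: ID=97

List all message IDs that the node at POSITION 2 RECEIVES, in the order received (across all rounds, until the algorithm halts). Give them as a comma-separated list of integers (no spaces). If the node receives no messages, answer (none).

Round 1: pos1(id55) recv 61: fwd; pos2(id87) recv 55: drop; pos3(id97) recv 87: drop; pos0(id61) recv 97: fwd
Round 2: pos2(id87) recv 61: drop; pos1(id55) recv 97: fwd
Round 3: pos2(id87) recv 97: fwd
Round 4: pos3(id97) recv 97: ELECTED

Answer: 55,61,97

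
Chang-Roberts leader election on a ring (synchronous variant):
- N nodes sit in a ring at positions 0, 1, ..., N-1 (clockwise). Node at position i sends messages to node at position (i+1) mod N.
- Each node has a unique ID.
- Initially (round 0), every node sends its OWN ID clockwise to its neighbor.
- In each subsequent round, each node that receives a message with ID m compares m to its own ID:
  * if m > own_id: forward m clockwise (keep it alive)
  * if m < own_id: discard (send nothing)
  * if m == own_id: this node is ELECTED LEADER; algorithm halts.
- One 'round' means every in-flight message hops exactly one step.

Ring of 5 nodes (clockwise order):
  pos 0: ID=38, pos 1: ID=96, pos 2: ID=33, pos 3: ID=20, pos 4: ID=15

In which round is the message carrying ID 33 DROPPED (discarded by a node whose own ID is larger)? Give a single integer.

Answer: 3

Derivation:
Round 1: pos1(id96) recv 38: drop; pos2(id33) recv 96: fwd; pos3(id20) recv 33: fwd; pos4(id15) recv 20: fwd; pos0(id38) recv 15: drop
Round 2: pos3(id20) recv 96: fwd; pos4(id15) recv 33: fwd; pos0(id38) recv 20: drop
Round 3: pos4(id15) recv 96: fwd; pos0(id38) recv 33: drop
Round 4: pos0(id38) recv 96: fwd
Round 5: pos1(id96) recv 96: ELECTED
Message ID 33 originates at pos 2; dropped at pos 0 in round 3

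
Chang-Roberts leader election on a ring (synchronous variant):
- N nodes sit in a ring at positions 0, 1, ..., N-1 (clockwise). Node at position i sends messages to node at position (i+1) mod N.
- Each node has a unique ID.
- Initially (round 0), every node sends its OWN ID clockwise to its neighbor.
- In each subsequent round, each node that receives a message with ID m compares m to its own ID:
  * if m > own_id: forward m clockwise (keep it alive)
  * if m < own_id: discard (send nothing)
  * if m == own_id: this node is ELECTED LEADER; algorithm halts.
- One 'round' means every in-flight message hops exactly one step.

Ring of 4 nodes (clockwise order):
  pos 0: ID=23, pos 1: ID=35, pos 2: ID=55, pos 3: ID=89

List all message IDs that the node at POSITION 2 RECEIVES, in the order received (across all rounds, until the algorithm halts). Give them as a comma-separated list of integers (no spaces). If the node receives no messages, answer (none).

Round 1: pos1(id35) recv 23: drop; pos2(id55) recv 35: drop; pos3(id89) recv 55: drop; pos0(id23) recv 89: fwd
Round 2: pos1(id35) recv 89: fwd
Round 3: pos2(id55) recv 89: fwd
Round 4: pos3(id89) recv 89: ELECTED

Answer: 35,89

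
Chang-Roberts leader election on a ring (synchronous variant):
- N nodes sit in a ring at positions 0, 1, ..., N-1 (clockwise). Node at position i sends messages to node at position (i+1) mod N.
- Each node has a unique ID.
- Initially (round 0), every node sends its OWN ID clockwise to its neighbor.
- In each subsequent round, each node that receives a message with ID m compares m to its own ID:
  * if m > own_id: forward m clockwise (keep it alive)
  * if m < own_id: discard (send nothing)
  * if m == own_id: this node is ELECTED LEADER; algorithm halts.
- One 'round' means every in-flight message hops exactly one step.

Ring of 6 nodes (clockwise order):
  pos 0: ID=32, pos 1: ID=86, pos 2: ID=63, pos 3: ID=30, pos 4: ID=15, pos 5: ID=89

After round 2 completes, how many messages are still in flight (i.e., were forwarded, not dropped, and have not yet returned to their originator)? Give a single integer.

Round 1: pos1(id86) recv 32: drop; pos2(id63) recv 86: fwd; pos3(id30) recv 63: fwd; pos4(id15) recv 30: fwd; pos5(id89) recv 15: drop; pos0(id32) recv 89: fwd
Round 2: pos3(id30) recv 86: fwd; pos4(id15) recv 63: fwd; pos5(id89) recv 30: drop; pos1(id86) recv 89: fwd
After round 2: 3 messages still in flight

Answer: 3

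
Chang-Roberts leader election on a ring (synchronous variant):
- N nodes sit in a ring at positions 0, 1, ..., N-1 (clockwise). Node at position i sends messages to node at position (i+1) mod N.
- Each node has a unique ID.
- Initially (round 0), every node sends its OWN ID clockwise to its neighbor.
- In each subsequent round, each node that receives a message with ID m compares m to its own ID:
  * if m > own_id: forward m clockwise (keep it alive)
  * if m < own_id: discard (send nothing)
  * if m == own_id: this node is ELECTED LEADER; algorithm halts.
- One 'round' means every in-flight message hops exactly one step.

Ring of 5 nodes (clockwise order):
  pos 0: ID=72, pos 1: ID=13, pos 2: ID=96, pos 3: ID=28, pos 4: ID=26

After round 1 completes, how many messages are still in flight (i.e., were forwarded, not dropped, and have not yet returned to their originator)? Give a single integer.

Answer: 3

Derivation:
Round 1: pos1(id13) recv 72: fwd; pos2(id96) recv 13: drop; pos3(id28) recv 96: fwd; pos4(id26) recv 28: fwd; pos0(id72) recv 26: drop
After round 1: 3 messages still in flight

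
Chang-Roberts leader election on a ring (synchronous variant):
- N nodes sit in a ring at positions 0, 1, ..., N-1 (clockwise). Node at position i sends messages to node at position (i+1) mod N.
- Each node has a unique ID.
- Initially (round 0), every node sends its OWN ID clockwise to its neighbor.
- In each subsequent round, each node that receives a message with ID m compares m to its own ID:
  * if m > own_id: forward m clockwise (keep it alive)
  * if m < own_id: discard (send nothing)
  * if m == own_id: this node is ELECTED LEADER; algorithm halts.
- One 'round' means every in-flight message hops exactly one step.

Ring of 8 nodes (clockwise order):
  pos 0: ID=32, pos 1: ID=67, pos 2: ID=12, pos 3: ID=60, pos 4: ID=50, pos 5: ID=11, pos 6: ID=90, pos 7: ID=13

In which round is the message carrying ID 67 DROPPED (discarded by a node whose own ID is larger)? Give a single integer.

Round 1: pos1(id67) recv 32: drop; pos2(id12) recv 67: fwd; pos3(id60) recv 12: drop; pos4(id50) recv 60: fwd; pos5(id11) recv 50: fwd; pos6(id90) recv 11: drop; pos7(id13) recv 90: fwd; pos0(id32) recv 13: drop
Round 2: pos3(id60) recv 67: fwd; pos5(id11) recv 60: fwd; pos6(id90) recv 50: drop; pos0(id32) recv 90: fwd
Round 3: pos4(id50) recv 67: fwd; pos6(id90) recv 60: drop; pos1(id67) recv 90: fwd
Round 4: pos5(id11) recv 67: fwd; pos2(id12) recv 90: fwd
Round 5: pos6(id90) recv 67: drop; pos3(id60) recv 90: fwd
Round 6: pos4(id50) recv 90: fwd
Round 7: pos5(id11) recv 90: fwd
Round 8: pos6(id90) recv 90: ELECTED
Message ID 67 originates at pos 1; dropped at pos 6 in round 5

Answer: 5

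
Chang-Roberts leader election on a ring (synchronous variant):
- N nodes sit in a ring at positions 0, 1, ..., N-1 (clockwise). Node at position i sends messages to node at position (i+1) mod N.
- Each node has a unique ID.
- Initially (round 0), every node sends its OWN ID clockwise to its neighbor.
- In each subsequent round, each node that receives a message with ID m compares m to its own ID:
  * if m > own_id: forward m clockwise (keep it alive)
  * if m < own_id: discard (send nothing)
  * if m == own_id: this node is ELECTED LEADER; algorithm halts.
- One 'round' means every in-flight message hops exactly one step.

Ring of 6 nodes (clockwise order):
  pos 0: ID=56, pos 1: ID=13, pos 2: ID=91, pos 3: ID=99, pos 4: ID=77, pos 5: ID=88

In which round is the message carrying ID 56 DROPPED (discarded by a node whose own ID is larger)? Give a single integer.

Answer: 2

Derivation:
Round 1: pos1(id13) recv 56: fwd; pos2(id91) recv 13: drop; pos3(id99) recv 91: drop; pos4(id77) recv 99: fwd; pos5(id88) recv 77: drop; pos0(id56) recv 88: fwd
Round 2: pos2(id91) recv 56: drop; pos5(id88) recv 99: fwd; pos1(id13) recv 88: fwd
Round 3: pos0(id56) recv 99: fwd; pos2(id91) recv 88: drop
Round 4: pos1(id13) recv 99: fwd
Round 5: pos2(id91) recv 99: fwd
Round 6: pos3(id99) recv 99: ELECTED
Message ID 56 originates at pos 0; dropped at pos 2 in round 2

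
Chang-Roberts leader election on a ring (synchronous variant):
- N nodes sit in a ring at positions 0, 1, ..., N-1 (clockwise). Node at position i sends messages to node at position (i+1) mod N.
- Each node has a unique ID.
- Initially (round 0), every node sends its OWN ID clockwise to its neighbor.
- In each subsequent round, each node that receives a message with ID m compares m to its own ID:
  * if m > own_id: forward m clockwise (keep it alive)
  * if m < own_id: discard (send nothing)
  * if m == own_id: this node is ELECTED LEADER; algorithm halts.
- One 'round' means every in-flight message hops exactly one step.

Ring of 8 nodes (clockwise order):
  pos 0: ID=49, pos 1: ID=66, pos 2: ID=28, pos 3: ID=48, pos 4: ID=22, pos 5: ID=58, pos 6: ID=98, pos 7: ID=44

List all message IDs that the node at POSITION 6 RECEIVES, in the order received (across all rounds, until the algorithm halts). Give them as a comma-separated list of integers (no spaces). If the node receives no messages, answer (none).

Round 1: pos1(id66) recv 49: drop; pos2(id28) recv 66: fwd; pos3(id48) recv 28: drop; pos4(id22) recv 48: fwd; pos5(id58) recv 22: drop; pos6(id98) recv 58: drop; pos7(id44) recv 98: fwd; pos0(id49) recv 44: drop
Round 2: pos3(id48) recv 66: fwd; pos5(id58) recv 48: drop; pos0(id49) recv 98: fwd
Round 3: pos4(id22) recv 66: fwd; pos1(id66) recv 98: fwd
Round 4: pos5(id58) recv 66: fwd; pos2(id28) recv 98: fwd
Round 5: pos6(id98) recv 66: drop; pos3(id48) recv 98: fwd
Round 6: pos4(id22) recv 98: fwd
Round 7: pos5(id58) recv 98: fwd
Round 8: pos6(id98) recv 98: ELECTED

Answer: 58,66,98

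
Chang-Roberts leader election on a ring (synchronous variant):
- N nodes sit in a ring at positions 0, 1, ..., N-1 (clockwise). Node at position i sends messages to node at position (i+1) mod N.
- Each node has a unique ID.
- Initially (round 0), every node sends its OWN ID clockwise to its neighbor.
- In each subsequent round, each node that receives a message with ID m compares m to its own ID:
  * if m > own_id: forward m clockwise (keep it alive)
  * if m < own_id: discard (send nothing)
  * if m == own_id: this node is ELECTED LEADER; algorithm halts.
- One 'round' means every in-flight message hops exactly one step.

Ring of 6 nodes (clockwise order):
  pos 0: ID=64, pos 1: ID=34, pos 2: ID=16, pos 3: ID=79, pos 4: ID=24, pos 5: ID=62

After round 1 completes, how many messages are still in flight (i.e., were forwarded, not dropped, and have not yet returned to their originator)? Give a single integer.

Answer: 3

Derivation:
Round 1: pos1(id34) recv 64: fwd; pos2(id16) recv 34: fwd; pos3(id79) recv 16: drop; pos4(id24) recv 79: fwd; pos5(id62) recv 24: drop; pos0(id64) recv 62: drop
After round 1: 3 messages still in flight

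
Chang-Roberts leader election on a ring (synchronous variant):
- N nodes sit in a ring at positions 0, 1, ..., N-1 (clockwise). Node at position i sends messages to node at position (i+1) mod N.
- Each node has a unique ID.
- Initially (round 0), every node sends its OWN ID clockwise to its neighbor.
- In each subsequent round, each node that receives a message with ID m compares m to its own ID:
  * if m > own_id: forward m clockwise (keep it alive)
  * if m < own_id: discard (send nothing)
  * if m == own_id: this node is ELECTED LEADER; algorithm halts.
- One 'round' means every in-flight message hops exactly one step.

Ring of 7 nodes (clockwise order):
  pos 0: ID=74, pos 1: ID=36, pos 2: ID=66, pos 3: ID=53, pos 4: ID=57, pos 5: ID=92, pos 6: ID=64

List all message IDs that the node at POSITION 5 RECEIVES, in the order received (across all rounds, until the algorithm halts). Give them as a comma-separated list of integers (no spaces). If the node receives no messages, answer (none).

Round 1: pos1(id36) recv 74: fwd; pos2(id66) recv 36: drop; pos3(id53) recv 66: fwd; pos4(id57) recv 53: drop; pos5(id92) recv 57: drop; pos6(id64) recv 92: fwd; pos0(id74) recv 64: drop
Round 2: pos2(id66) recv 74: fwd; pos4(id57) recv 66: fwd; pos0(id74) recv 92: fwd
Round 3: pos3(id53) recv 74: fwd; pos5(id92) recv 66: drop; pos1(id36) recv 92: fwd
Round 4: pos4(id57) recv 74: fwd; pos2(id66) recv 92: fwd
Round 5: pos5(id92) recv 74: drop; pos3(id53) recv 92: fwd
Round 6: pos4(id57) recv 92: fwd
Round 7: pos5(id92) recv 92: ELECTED

Answer: 57,66,74,92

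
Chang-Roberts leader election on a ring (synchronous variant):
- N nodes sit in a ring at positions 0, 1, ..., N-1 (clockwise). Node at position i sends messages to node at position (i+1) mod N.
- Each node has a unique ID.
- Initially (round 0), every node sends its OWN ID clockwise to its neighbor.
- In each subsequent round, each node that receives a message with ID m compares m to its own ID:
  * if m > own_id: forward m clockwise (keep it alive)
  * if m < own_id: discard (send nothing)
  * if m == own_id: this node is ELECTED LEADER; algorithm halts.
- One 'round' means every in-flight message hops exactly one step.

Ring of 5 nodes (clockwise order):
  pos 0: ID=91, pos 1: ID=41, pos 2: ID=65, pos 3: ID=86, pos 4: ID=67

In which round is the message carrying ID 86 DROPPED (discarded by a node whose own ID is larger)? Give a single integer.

Answer: 2

Derivation:
Round 1: pos1(id41) recv 91: fwd; pos2(id65) recv 41: drop; pos3(id86) recv 65: drop; pos4(id67) recv 86: fwd; pos0(id91) recv 67: drop
Round 2: pos2(id65) recv 91: fwd; pos0(id91) recv 86: drop
Round 3: pos3(id86) recv 91: fwd
Round 4: pos4(id67) recv 91: fwd
Round 5: pos0(id91) recv 91: ELECTED
Message ID 86 originates at pos 3; dropped at pos 0 in round 2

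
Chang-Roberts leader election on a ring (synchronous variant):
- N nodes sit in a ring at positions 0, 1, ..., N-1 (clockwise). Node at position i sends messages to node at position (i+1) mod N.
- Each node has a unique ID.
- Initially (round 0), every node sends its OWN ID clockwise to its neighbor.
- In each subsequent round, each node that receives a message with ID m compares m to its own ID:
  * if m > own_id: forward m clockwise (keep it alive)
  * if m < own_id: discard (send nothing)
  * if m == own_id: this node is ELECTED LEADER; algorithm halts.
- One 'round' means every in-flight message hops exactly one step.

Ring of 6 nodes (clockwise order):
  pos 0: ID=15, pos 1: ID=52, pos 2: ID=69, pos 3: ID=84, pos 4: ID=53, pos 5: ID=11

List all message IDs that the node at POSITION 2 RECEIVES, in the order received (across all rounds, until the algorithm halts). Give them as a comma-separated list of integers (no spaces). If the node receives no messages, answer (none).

Round 1: pos1(id52) recv 15: drop; pos2(id69) recv 52: drop; pos3(id84) recv 69: drop; pos4(id53) recv 84: fwd; pos5(id11) recv 53: fwd; pos0(id15) recv 11: drop
Round 2: pos5(id11) recv 84: fwd; pos0(id15) recv 53: fwd
Round 3: pos0(id15) recv 84: fwd; pos1(id52) recv 53: fwd
Round 4: pos1(id52) recv 84: fwd; pos2(id69) recv 53: drop
Round 5: pos2(id69) recv 84: fwd
Round 6: pos3(id84) recv 84: ELECTED

Answer: 52,53,84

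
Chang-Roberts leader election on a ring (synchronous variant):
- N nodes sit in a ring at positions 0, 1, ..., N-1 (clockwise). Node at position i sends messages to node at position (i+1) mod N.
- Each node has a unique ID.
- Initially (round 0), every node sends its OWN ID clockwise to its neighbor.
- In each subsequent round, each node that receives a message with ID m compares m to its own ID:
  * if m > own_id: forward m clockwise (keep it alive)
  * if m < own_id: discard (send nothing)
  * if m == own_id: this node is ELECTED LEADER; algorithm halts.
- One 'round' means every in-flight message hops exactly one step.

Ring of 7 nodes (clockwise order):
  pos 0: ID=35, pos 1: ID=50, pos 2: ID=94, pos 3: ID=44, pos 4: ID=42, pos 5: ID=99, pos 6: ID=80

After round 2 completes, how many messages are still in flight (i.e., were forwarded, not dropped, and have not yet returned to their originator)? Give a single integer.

Answer: 3

Derivation:
Round 1: pos1(id50) recv 35: drop; pos2(id94) recv 50: drop; pos3(id44) recv 94: fwd; pos4(id42) recv 44: fwd; pos5(id99) recv 42: drop; pos6(id80) recv 99: fwd; pos0(id35) recv 80: fwd
Round 2: pos4(id42) recv 94: fwd; pos5(id99) recv 44: drop; pos0(id35) recv 99: fwd; pos1(id50) recv 80: fwd
After round 2: 3 messages still in flight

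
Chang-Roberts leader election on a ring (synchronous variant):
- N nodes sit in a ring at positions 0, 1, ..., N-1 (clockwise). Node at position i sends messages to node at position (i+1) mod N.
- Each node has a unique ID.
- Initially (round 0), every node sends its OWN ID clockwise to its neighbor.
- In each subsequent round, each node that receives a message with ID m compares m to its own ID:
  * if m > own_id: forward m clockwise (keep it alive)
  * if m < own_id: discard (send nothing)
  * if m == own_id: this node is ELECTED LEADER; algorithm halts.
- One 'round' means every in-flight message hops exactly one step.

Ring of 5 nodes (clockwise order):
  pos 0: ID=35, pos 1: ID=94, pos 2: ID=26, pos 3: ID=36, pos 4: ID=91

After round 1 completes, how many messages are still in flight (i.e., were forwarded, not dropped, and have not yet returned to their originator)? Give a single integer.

Round 1: pos1(id94) recv 35: drop; pos2(id26) recv 94: fwd; pos3(id36) recv 26: drop; pos4(id91) recv 36: drop; pos0(id35) recv 91: fwd
After round 1: 2 messages still in flight

Answer: 2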